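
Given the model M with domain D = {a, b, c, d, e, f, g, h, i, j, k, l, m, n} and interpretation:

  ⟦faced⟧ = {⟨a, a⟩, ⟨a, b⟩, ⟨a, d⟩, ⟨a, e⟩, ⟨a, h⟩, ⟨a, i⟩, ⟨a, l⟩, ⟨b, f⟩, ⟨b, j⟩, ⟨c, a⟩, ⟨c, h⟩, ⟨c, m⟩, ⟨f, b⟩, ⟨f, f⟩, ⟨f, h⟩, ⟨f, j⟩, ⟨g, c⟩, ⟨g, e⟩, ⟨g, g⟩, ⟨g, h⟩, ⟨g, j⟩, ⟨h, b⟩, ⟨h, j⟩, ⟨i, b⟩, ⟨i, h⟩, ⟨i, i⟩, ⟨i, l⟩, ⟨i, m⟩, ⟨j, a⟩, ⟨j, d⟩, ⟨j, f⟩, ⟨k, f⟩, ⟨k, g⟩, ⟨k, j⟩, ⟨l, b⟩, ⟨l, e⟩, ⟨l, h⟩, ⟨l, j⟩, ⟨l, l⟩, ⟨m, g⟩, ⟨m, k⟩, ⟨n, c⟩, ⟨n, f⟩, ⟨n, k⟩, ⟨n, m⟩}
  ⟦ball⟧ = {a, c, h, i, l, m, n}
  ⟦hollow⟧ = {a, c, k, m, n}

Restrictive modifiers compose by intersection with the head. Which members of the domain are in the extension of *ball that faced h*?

⟦that faced h⟧ = {x : ⟨x, h⟩ ∈ ⟦faced⟧} = {a, c, f, g, i, l}
⟦ball⟧ = {a, c, h, i, l, m, n}
… ∩ ⟦that faced h⟧ = {a, c, h, i, l, m, n} ∩ {a, c, f, g, i, l} = {a, c, i, l}
So ⟦ball that faced h⟧ = {a, c, i, l}.

{a, c, i, l}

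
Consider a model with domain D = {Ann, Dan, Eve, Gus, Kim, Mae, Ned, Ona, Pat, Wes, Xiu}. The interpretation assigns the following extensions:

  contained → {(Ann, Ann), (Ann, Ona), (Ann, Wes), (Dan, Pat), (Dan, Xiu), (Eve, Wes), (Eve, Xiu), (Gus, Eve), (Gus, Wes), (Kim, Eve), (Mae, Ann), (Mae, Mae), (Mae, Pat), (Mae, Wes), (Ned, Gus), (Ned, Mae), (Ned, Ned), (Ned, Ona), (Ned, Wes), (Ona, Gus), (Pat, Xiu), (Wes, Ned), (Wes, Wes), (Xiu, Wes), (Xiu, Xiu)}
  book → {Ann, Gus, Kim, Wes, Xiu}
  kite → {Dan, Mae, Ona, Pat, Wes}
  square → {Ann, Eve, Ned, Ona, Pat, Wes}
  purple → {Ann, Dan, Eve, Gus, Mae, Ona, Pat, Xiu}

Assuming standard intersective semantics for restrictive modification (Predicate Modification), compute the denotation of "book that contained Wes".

{Ann, Gus, Wes, Xiu}

⟦that contained Wes⟧ = {x : ⟨x, Wes⟩ ∈ ⟦contained⟧} = {Ann, Eve, Gus, Mae, Ned, Wes, Xiu}
⟦book⟧ = {Ann, Gus, Kim, Wes, Xiu}
… ∩ ⟦that contained Wes⟧ = {Ann, Gus, Kim, Wes, Xiu} ∩ {Ann, Eve, Gus, Mae, Ned, Wes, Xiu} = {Ann, Gus, Wes, Xiu}
So ⟦book that contained Wes⟧ = {Ann, Gus, Wes, Xiu}.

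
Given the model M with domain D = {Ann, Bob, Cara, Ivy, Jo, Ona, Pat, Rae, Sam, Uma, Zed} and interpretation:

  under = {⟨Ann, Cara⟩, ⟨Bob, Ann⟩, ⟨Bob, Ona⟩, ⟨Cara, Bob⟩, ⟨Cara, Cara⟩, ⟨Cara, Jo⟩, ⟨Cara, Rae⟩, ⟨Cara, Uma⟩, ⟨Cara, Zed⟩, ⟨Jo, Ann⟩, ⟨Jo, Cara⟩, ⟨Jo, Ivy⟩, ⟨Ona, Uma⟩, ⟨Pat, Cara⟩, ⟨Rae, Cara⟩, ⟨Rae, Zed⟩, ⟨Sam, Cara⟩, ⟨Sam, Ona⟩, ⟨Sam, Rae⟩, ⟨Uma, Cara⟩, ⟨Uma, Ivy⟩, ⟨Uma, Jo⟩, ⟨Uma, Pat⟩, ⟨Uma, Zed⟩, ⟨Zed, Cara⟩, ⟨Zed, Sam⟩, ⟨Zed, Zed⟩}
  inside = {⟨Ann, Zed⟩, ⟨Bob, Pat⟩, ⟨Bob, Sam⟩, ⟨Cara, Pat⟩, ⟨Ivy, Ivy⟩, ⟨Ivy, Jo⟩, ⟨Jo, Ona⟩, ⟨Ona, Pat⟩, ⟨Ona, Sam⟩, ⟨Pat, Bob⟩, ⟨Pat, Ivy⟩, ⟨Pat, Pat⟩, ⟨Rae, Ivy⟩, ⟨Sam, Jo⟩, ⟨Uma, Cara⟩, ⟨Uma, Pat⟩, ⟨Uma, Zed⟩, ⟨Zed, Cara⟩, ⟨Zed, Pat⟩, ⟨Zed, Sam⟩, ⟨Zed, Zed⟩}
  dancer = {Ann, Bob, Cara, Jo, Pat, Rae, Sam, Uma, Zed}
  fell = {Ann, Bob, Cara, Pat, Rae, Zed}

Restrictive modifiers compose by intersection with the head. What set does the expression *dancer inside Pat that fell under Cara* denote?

⟦inside Pat⟧ = {x : ⟨x, Pat⟩ ∈ ⟦inside⟧} = {Bob, Cara, Ona, Pat, Uma, Zed}
⟦that fell⟧ = ⟦fell⟧ = {Ann, Bob, Cara, Pat, Rae, Zed}
⟦under Cara⟧ = {x : ⟨x, Cara⟩ ∈ ⟦under⟧} = {Ann, Cara, Jo, Pat, Rae, Sam, Uma, Zed}
⟦dancer⟧ = {Ann, Bob, Cara, Jo, Pat, Rae, Sam, Uma, Zed}
… ∩ ⟦inside Pat⟧ = {Ann, Bob, Cara, Jo, Pat, Rae, Sam, Uma, Zed} ∩ {Bob, Cara, Ona, Pat, Uma, Zed} = {Bob, Cara, Pat, Uma, Zed}
… ∩ ⟦that fell⟧ = {Bob, Cara, Pat, Uma, Zed} ∩ {Ann, Bob, Cara, Pat, Rae, Zed} = {Bob, Cara, Pat, Zed}
… ∩ ⟦under Cara⟧ = {Bob, Cara, Pat, Zed} ∩ {Ann, Cara, Jo, Pat, Rae, Sam, Uma, Zed} = {Cara, Pat, Zed}
So ⟦dancer inside Pat that fell under Cara⟧ = {Cara, Pat, Zed}.

{Cara, Pat, Zed}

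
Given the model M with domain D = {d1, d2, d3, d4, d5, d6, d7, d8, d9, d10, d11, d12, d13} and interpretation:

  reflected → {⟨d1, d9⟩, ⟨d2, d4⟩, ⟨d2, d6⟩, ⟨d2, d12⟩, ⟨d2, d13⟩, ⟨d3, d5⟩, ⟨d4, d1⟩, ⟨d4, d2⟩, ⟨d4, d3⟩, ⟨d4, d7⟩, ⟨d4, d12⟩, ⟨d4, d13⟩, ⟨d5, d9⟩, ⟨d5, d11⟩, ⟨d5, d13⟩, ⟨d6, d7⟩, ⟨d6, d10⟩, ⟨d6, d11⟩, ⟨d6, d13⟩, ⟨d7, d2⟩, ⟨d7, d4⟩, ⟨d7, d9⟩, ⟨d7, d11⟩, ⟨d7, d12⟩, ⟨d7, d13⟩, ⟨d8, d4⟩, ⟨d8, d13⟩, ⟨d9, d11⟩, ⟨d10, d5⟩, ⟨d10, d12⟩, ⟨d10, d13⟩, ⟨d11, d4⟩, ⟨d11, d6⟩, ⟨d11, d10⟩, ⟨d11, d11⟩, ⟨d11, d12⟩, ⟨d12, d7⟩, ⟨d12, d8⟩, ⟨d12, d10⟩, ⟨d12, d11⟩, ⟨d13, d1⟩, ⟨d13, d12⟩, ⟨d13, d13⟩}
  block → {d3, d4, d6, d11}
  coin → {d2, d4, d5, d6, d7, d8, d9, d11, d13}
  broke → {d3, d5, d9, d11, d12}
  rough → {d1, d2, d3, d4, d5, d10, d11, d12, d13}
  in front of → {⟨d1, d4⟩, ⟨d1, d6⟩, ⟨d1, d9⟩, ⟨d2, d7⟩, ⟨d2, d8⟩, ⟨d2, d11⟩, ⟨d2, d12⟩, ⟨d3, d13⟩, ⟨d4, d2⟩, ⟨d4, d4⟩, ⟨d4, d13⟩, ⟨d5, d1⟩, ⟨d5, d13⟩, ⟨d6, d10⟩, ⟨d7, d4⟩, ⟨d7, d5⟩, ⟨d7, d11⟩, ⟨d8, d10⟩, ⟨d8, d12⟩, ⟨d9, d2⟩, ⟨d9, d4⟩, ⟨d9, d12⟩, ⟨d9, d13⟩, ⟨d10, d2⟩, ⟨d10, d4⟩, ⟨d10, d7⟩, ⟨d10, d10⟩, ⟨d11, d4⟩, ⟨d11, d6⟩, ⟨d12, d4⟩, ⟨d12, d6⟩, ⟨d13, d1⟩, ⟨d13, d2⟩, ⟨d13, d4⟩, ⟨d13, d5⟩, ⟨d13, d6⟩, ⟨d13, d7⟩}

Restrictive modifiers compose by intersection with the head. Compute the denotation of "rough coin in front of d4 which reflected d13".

{d4, d13}

⟦in front of d4⟧ = {x : ⟨x, d4⟩ ∈ ⟦in front of⟧} = {d1, d4, d7, d9, d10, d11, d12, d13}
⟦which reflected d13⟧ = {x : ⟨x, d13⟩ ∈ ⟦reflected⟧} = {d2, d4, d5, d6, d7, d8, d10, d13}
⟦coin⟧ = {d2, d4, d5, d6, d7, d8, d9, d11, d13}
… ∩ ⟦in front of d4⟧ = {d2, d4, d5, d6, d7, d8, d9, d11, d13} ∩ {d1, d4, d7, d9, d10, d11, d12, d13} = {d4, d7, d9, d11, d13}
… ∩ ⟦which reflected d13⟧ = {d4, d7, d9, d11, d13} ∩ {d2, d4, d5, d6, d7, d8, d10, d13} = {d4, d7, d13}
… ∩ ⟦rough⟧ = {d4, d7, d13} ∩ {d1, d2, d3, d4, d5, d10, d11, d12, d13} = {d4, d13}
So ⟦rough coin in front of d4 which reflected d13⟧ = {d4, d13}.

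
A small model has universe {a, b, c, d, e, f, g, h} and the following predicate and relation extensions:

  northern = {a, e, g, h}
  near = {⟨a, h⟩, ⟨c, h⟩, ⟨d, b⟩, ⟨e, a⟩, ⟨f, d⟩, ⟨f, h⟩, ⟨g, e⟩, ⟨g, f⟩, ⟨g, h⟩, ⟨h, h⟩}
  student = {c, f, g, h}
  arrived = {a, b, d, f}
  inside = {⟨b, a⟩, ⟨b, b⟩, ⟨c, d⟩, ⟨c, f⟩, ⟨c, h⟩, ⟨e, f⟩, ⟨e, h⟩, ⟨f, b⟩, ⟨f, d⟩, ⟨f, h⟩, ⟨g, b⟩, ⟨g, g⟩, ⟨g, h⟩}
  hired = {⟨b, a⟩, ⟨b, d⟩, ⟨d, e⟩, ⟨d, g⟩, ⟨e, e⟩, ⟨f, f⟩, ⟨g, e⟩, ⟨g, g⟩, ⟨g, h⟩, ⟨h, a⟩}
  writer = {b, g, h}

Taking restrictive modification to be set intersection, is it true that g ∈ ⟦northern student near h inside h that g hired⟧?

⟦near h⟧ = {x : ⟨x, h⟩ ∈ ⟦near⟧} = {a, c, f, g, h}
⟦inside h⟧ = {x : ⟨x, h⟩ ∈ ⟦inside⟧} = {c, e, f, g}
⟦that g hired⟧ = {x : ⟨g, x⟩ ∈ ⟦hired⟧} = {e, g, h}
⟦student⟧ = {c, f, g, h}
… ∩ ⟦near h⟧ = {c, f, g, h} ∩ {a, c, f, g, h} = {c, f, g, h}
… ∩ ⟦inside h⟧ = {c, f, g, h} ∩ {c, e, f, g} = {c, f, g}
… ∩ ⟦that g hired⟧ = {c, f, g} ∩ {e, g, h} = {g}
… ∩ ⟦northern⟧ = {g} ∩ {a, e, g, h} = {g}
⟦northern student near h inside h that g hired⟧ = {g}; g ∈ this set.

yes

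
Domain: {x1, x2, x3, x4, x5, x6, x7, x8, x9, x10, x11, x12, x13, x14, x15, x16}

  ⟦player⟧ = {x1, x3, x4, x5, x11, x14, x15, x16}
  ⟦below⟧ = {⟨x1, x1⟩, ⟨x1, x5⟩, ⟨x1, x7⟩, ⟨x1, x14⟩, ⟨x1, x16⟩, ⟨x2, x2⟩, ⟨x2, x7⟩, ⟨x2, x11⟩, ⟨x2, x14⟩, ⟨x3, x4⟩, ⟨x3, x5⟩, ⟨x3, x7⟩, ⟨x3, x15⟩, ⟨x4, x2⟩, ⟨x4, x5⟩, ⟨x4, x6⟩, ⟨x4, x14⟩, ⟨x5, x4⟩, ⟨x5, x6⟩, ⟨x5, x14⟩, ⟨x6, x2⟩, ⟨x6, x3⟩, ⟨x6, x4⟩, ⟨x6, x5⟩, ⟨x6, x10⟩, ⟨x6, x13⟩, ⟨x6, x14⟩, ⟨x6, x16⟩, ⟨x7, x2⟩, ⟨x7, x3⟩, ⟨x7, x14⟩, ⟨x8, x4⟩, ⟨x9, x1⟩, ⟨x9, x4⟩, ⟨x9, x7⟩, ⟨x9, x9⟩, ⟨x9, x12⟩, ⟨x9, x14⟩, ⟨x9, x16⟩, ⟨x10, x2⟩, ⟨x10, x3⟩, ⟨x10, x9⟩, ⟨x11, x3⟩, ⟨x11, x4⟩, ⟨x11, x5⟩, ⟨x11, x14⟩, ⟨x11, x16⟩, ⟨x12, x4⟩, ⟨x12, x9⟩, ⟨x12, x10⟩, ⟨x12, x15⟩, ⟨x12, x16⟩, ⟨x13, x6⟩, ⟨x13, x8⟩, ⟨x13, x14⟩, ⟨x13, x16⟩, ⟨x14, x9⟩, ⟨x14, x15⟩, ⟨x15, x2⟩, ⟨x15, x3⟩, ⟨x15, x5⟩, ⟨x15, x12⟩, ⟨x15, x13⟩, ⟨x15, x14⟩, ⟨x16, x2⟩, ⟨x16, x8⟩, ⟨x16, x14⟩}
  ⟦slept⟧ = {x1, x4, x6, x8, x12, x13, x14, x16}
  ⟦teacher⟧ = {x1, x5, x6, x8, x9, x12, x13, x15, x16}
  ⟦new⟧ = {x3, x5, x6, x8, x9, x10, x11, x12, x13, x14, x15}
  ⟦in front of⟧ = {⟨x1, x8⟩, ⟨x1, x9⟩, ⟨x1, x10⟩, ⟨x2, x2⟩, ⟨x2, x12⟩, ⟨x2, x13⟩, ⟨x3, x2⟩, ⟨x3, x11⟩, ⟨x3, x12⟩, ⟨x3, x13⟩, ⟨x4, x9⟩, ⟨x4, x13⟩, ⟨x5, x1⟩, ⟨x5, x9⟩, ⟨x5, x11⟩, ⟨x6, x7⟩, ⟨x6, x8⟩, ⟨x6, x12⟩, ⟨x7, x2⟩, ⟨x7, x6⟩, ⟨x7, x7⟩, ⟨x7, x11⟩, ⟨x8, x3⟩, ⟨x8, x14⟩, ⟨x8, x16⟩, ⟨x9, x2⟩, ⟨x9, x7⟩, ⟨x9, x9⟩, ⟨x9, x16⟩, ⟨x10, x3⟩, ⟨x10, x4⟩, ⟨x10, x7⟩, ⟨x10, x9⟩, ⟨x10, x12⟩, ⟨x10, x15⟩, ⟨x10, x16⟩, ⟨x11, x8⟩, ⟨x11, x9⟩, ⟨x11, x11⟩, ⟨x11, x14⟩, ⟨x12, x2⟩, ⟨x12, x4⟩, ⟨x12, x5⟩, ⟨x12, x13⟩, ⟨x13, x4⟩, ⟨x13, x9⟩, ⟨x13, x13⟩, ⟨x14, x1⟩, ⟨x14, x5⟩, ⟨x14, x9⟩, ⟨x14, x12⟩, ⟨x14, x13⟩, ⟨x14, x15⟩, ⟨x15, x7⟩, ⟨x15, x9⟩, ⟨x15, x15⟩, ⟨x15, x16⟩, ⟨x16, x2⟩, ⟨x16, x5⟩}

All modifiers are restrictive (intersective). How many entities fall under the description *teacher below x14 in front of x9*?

5

⟦below x14⟧ = {x : ⟨x, x14⟩ ∈ ⟦below⟧} = {x1, x2, x4, x5, x6, x7, x9, x11, x13, x15, x16}
⟦in front of x9⟧ = {x : ⟨x, x9⟩ ∈ ⟦in front of⟧} = {x1, x4, x5, x9, x10, x11, x13, x14, x15}
⟦teacher⟧ = {x1, x5, x6, x8, x9, x12, x13, x15, x16}
… ∩ ⟦below x14⟧ = {x1, x5, x6, x8, x9, x12, x13, x15, x16} ∩ {x1, x2, x4, x5, x6, x7, x9, x11, x13, x15, x16} = {x1, x5, x6, x9, x13, x15, x16}
… ∩ ⟦in front of x9⟧ = {x1, x5, x6, x9, x13, x15, x16} ∩ {x1, x4, x5, x9, x10, x11, x13, x14, x15} = {x1, x5, x9, x13, x15}
⟦teacher below x14 in front of x9⟧ = {x1, x5, x9, x13, x15}, so the cardinality is 5.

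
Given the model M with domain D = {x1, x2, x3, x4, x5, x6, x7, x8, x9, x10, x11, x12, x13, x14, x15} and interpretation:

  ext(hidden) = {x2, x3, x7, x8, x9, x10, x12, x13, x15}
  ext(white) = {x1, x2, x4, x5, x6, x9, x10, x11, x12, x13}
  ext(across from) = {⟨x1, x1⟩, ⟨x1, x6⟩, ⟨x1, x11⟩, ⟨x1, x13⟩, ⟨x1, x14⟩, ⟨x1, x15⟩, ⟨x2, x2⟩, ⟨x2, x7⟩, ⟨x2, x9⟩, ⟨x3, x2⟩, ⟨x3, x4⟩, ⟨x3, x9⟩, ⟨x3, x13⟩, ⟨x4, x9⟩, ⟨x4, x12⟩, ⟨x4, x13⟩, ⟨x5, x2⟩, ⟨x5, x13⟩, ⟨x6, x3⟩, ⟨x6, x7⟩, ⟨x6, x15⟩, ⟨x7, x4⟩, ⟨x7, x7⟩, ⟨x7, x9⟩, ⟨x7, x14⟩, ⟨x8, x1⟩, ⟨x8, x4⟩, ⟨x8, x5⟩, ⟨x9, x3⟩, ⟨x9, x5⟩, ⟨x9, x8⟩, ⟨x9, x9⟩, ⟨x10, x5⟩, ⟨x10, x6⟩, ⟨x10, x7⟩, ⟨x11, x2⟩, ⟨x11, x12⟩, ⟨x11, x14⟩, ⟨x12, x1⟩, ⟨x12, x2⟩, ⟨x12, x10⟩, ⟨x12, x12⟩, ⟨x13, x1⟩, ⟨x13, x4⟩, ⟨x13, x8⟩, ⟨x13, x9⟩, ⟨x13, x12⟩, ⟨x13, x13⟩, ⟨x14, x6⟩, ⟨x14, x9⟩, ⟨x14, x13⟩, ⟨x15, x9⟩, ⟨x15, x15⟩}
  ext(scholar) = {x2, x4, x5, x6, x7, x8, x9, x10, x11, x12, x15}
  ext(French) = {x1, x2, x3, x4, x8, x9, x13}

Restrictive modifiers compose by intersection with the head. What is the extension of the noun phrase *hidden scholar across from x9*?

{x2, x7, x9, x15}

⟦across from x9⟧ = {x : ⟨x, x9⟩ ∈ ⟦across from⟧} = {x2, x3, x4, x7, x9, x13, x14, x15}
⟦scholar⟧ = {x2, x4, x5, x6, x7, x8, x9, x10, x11, x12, x15}
… ∩ ⟦across from x9⟧ = {x2, x4, x5, x6, x7, x8, x9, x10, x11, x12, x15} ∩ {x2, x3, x4, x7, x9, x13, x14, x15} = {x2, x4, x7, x9, x15}
… ∩ ⟦hidden⟧ = {x2, x4, x7, x9, x15} ∩ {x2, x3, x7, x8, x9, x10, x12, x13, x15} = {x2, x7, x9, x15}
So ⟦hidden scholar across from x9⟧ = {x2, x7, x9, x15}.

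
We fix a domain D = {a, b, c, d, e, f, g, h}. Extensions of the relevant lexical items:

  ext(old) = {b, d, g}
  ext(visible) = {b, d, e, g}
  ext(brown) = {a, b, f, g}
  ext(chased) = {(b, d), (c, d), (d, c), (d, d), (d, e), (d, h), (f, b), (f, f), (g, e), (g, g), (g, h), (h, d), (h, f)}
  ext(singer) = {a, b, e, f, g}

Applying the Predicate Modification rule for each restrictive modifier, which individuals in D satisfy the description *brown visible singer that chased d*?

{b}

⟦that chased d⟧ = {x : ⟨x, d⟩ ∈ ⟦chased⟧} = {b, c, d, h}
⟦singer⟧ = {a, b, e, f, g}
… ∩ ⟦that chased d⟧ = {a, b, e, f, g} ∩ {b, c, d, h} = {b}
… ∩ ⟦brown⟧ = {b} ∩ {a, b, f, g} = {b}
… ∩ ⟦visible⟧ = {b} ∩ {b, d, e, g} = {b}
So ⟦brown visible singer that chased d⟧ = {b}.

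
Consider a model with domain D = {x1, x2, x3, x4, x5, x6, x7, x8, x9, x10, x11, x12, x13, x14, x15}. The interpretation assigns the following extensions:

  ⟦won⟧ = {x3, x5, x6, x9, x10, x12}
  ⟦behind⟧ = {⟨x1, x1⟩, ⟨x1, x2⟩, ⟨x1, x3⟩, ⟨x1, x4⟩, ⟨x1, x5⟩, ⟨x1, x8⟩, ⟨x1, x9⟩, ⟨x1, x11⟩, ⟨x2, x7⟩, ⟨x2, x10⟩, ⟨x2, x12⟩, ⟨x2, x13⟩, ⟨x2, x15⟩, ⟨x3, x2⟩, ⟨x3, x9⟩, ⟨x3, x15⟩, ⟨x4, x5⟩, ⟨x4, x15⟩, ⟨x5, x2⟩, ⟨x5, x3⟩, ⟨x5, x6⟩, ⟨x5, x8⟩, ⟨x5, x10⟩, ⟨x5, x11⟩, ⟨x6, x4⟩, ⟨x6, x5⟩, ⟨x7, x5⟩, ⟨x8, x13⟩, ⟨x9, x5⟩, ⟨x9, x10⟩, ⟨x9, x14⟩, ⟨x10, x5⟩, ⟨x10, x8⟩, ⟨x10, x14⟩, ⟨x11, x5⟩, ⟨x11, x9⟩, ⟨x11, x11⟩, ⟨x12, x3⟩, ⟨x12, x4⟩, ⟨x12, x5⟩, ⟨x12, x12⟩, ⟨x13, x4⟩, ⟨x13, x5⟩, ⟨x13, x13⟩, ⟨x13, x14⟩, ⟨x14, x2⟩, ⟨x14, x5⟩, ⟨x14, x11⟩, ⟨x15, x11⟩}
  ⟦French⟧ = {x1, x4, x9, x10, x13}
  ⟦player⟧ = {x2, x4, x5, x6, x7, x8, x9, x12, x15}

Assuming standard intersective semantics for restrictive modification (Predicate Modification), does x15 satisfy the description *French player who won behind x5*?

no

⟦who won⟧ = ⟦won⟧ = {x3, x5, x6, x9, x10, x12}
⟦behind x5⟧ = {x : ⟨x, x5⟩ ∈ ⟦behind⟧} = {x1, x4, x6, x7, x9, x10, x11, x12, x13, x14}
⟦player⟧ = {x2, x4, x5, x6, x7, x8, x9, x12, x15}
… ∩ ⟦who won⟧ = {x2, x4, x5, x6, x7, x8, x9, x12, x15} ∩ {x3, x5, x6, x9, x10, x12} = {x5, x6, x9, x12}
… ∩ ⟦behind x5⟧ = {x5, x6, x9, x12} ∩ {x1, x4, x6, x7, x9, x10, x11, x12, x13, x14} = {x6, x9, x12}
… ∩ ⟦French⟧ = {x6, x9, x12} ∩ {x1, x4, x9, x10, x13} = {x9}
⟦French player who won behind x5⟧ = {x9}; x15 ∉ this set.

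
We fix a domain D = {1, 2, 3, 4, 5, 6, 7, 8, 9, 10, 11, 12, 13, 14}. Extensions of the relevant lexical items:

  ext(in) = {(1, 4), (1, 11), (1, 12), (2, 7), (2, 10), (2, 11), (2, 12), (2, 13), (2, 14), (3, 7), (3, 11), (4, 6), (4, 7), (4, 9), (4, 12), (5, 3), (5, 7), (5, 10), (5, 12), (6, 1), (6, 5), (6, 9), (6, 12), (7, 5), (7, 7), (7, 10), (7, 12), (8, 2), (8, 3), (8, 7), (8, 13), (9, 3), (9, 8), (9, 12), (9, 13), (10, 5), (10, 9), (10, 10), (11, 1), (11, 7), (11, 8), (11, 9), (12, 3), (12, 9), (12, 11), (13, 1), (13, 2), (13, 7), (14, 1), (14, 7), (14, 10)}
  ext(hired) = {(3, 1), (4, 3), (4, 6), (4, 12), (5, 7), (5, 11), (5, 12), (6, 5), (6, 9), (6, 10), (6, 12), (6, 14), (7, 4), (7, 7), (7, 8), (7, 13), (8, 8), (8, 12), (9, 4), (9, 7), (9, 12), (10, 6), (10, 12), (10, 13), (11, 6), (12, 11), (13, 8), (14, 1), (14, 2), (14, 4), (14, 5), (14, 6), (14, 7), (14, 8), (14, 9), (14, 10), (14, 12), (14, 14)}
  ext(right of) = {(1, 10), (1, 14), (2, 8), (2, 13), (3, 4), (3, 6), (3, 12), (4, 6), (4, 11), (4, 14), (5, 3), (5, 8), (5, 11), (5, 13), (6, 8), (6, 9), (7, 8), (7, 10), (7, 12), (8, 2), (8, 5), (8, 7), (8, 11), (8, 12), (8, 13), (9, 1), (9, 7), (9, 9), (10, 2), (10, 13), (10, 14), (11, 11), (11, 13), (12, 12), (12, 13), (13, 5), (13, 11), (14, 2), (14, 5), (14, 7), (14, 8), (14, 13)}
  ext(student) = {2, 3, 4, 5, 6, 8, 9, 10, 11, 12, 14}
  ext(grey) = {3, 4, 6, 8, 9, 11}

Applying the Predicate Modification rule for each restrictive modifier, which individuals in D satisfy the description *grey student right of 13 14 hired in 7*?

{8}

⟦right of 13⟧ = {x : ⟨x, 13⟩ ∈ ⟦right of⟧} = {2, 5, 8, 10, 11, 12, 14}
⟦14 hired⟧ = {x : ⟨14, x⟩ ∈ ⟦hired⟧} = {1, 2, 4, 5, 6, 7, 8, 9, 10, 12, 14}
⟦in 7⟧ = {x : ⟨x, 7⟩ ∈ ⟦in⟧} = {2, 3, 4, 5, 7, 8, 11, 13, 14}
⟦student⟧ = {2, 3, 4, 5, 6, 8, 9, 10, 11, 12, 14}
… ∩ ⟦right of 13⟧ = {2, 3, 4, 5, 6, 8, 9, 10, 11, 12, 14} ∩ {2, 5, 8, 10, 11, 12, 14} = {2, 5, 8, 10, 11, 12, 14}
… ∩ ⟦14 hired⟧ = {2, 5, 8, 10, 11, 12, 14} ∩ {1, 2, 4, 5, 6, 7, 8, 9, 10, 12, 14} = {2, 5, 8, 10, 12, 14}
… ∩ ⟦in 7⟧ = {2, 5, 8, 10, 12, 14} ∩ {2, 3, 4, 5, 7, 8, 11, 13, 14} = {2, 5, 8, 14}
… ∩ ⟦grey⟧ = {2, 5, 8, 14} ∩ {3, 4, 6, 8, 9, 11} = {8}
So ⟦grey student right of 13 14 hired in 7⟧ = {8}.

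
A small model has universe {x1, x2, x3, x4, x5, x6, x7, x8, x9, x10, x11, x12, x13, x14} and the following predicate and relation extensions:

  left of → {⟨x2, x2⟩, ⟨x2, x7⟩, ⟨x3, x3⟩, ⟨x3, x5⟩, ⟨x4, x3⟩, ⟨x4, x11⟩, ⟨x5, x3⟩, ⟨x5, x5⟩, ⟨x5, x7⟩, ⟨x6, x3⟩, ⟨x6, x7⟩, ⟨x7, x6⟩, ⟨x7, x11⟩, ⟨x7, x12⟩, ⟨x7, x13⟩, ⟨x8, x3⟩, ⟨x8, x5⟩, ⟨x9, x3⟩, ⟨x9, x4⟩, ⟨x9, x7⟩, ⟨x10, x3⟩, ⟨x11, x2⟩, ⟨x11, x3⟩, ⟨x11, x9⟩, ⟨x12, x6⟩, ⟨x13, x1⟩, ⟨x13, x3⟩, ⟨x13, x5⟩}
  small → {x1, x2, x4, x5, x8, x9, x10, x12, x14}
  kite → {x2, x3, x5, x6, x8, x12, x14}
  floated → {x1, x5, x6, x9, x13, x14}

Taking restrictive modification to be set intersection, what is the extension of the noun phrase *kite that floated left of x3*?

{x5, x6}

⟦that floated⟧ = ⟦floated⟧ = {x1, x5, x6, x9, x13, x14}
⟦left of x3⟧ = {x : ⟨x, x3⟩ ∈ ⟦left of⟧} = {x3, x4, x5, x6, x8, x9, x10, x11, x13}
⟦kite⟧ = {x2, x3, x5, x6, x8, x12, x14}
… ∩ ⟦that floated⟧ = {x2, x3, x5, x6, x8, x12, x14} ∩ {x1, x5, x6, x9, x13, x14} = {x5, x6, x14}
… ∩ ⟦left of x3⟧ = {x5, x6, x14} ∩ {x3, x4, x5, x6, x8, x9, x10, x11, x13} = {x5, x6}
So ⟦kite that floated left of x3⟧ = {x5, x6}.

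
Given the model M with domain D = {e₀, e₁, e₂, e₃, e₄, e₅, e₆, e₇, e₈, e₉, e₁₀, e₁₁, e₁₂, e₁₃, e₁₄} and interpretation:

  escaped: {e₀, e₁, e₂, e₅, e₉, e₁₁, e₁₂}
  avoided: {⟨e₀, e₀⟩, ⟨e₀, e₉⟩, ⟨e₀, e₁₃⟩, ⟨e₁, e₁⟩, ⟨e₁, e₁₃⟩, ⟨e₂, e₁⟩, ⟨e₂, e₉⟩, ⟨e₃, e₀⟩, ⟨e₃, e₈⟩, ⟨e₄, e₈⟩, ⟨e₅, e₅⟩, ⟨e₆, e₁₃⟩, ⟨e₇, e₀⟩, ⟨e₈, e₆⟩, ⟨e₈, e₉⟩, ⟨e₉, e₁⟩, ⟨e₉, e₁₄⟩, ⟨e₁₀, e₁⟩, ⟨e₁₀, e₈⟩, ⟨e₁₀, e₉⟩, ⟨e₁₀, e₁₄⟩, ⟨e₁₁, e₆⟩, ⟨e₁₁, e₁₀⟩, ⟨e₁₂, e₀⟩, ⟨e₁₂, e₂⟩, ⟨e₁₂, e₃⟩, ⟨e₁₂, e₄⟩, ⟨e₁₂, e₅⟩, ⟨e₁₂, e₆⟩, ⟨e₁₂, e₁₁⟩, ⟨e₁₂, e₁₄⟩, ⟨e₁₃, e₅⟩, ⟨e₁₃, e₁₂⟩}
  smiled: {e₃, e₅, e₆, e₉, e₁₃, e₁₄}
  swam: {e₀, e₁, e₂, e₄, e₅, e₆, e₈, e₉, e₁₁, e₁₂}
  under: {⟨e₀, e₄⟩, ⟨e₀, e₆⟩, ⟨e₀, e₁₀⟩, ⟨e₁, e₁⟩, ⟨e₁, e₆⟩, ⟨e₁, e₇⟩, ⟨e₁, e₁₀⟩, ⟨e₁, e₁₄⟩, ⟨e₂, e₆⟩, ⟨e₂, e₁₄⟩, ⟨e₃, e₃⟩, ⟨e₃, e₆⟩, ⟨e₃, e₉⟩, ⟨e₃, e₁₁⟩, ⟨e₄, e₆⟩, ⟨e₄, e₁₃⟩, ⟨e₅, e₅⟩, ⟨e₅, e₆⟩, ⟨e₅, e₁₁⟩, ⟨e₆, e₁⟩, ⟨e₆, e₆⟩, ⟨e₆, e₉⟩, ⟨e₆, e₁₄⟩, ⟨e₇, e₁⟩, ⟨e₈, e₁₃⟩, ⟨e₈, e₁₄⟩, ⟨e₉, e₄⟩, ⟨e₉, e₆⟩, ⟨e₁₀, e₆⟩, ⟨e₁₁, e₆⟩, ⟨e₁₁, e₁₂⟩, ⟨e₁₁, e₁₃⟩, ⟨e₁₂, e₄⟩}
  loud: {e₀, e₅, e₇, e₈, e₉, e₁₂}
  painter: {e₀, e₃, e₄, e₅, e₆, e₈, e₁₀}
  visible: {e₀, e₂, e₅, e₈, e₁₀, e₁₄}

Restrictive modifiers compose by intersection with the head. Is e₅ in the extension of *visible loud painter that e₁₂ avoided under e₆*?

yes

⟦that e₁₂ avoided⟧ = {x : ⟨e₁₂, x⟩ ∈ ⟦avoided⟧} = {e₀, e₂, e₃, e₄, e₅, e₆, e₁₁, e₁₄}
⟦under e₆⟧ = {x : ⟨x, e₆⟩ ∈ ⟦under⟧} = {e₀, e₁, e₂, e₃, e₄, e₅, e₆, e₉, e₁₀, e₁₁}
⟦painter⟧ = {e₀, e₃, e₄, e₅, e₆, e₈, e₁₀}
… ∩ ⟦that e₁₂ avoided⟧ = {e₀, e₃, e₄, e₅, e₆, e₈, e₁₀} ∩ {e₀, e₂, e₃, e₄, e₅, e₆, e₁₁, e₁₄} = {e₀, e₃, e₄, e₅, e₆}
… ∩ ⟦under e₆⟧ = {e₀, e₃, e₄, e₅, e₆} ∩ {e₀, e₁, e₂, e₃, e₄, e₅, e₆, e₉, e₁₀, e₁₁} = {e₀, e₃, e₄, e₅, e₆}
… ∩ ⟦visible⟧ = {e₀, e₃, e₄, e₅, e₆} ∩ {e₀, e₂, e₅, e₈, e₁₀, e₁₄} = {e₀, e₅}
… ∩ ⟦loud⟧ = {e₀, e₅} ∩ {e₀, e₅, e₇, e₈, e₉, e₁₂} = {e₀, e₅}
⟦visible loud painter that e₁₂ avoided under e₆⟧ = {e₀, e₅}; e₅ ∈ this set.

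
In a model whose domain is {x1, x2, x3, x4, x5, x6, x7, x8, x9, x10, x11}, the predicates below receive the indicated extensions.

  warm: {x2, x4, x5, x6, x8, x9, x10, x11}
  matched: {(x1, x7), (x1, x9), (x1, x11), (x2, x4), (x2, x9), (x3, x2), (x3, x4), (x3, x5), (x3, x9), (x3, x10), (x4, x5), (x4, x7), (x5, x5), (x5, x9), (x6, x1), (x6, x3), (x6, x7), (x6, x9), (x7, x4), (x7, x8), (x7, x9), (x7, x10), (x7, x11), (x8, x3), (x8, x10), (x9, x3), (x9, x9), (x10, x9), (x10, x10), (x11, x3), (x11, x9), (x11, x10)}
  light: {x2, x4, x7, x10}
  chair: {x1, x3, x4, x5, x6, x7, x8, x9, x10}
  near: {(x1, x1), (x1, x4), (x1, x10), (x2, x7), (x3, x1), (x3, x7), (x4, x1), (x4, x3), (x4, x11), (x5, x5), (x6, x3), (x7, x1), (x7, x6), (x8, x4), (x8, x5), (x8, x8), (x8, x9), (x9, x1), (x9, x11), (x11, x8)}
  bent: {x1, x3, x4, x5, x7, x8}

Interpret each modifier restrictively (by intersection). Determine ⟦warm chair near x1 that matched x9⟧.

⟦near x1⟧ = {x : ⟨x, x1⟩ ∈ ⟦near⟧} = {x1, x3, x4, x7, x9}
⟦that matched x9⟧ = {x : ⟨x, x9⟩ ∈ ⟦matched⟧} = {x1, x2, x3, x5, x6, x7, x9, x10, x11}
⟦chair⟧ = {x1, x3, x4, x5, x6, x7, x8, x9, x10}
… ∩ ⟦near x1⟧ = {x1, x3, x4, x5, x6, x7, x8, x9, x10} ∩ {x1, x3, x4, x7, x9} = {x1, x3, x4, x7, x9}
… ∩ ⟦that matched x9⟧ = {x1, x3, x4, x7, x9} ∩ {x1, x2, x3, x5, x6, x7, x9, x10, x11} = {x1, x3, x7, x9}
… ∩ ⟦warm⟧ = {x1, x3, x7, x9} ∩ {x2, x4, x5, x6, x8, x9, x10, x11} = {x9}
So ⟦warm chair near x1 that matched x9⟧ = {x9}.

{x9}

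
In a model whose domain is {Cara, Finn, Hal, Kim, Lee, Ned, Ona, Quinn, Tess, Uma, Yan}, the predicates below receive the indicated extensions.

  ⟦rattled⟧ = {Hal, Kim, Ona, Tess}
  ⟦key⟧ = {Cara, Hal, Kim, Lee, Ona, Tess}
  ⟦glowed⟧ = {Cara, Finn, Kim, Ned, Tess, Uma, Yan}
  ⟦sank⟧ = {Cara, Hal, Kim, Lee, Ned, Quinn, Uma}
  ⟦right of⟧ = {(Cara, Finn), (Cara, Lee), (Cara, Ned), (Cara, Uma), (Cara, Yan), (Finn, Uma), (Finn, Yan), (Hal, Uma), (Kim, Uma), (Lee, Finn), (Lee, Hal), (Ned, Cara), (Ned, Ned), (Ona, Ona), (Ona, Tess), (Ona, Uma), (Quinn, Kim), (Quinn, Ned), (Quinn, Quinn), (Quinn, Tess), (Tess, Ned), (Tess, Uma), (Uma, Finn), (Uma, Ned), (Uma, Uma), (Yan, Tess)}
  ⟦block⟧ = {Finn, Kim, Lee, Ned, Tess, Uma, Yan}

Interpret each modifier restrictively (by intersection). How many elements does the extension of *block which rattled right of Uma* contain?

⟦which rattled⟧ = ⟦rattled⟧ = {Hal, Kim, Ona, Tess}
⟦right of Uma⟧ = {x : ⟨x, Uma⟩ ∈ ⟦right of⟧} = {Cara, Finn, Hal, Kim, Ona, Tess, Uma}
⟦block⟧ = {Finn, Kim, Lee, Ned, Tess, Uma, Yan}
… ∩ ⟦which rattled⟧ = {Finn, Kim, Lee, Ned, Tess, Uma, Yan} ∩ {Hal, Kim, Ona, Tess} = {Kim, Tess}
… ∩ ⟦right of Uma⟧ = {Kim, Tess} ∩ {Cara, Finn, Hal, Kim, Ona, Tess, Uma} = {Kim, Tess}
⟦block which rattled right of Uma⟧ = {Kim, Tess}, so the cardinality is 2.

2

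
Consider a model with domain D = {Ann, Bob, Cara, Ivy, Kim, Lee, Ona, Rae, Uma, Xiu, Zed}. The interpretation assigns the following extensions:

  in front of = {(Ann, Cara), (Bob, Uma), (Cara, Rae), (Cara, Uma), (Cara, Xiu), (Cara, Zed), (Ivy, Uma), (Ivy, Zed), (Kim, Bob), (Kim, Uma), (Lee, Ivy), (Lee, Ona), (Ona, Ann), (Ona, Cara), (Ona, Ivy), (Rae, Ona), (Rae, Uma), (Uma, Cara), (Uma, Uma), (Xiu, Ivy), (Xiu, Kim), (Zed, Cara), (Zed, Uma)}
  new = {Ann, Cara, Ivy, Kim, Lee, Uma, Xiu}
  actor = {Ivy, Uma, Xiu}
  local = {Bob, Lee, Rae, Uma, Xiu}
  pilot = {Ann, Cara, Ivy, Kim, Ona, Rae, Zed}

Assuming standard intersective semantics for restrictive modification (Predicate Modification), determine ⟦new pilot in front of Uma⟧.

{Cara, Ivy, Kim}

⟦in front of Uma⟧ = {x : ⟨x, Uma⟩ ∈ ⟦in front of⟧} = {Bob, Cara, Ivy, Kim, Rae, Uma, Zed}
⟦pilot⟧ = {Ann, Cara, Ivy, Kim, Ona, Rae, Zed}
… ∩ ⟦in front of Uma⟧ = {Ann, Cara, Ivy, Kim, Ona, Rae, Zed} ∩ {Bob, Cara, Ivy, Kim, Rae, Uma, Zed} = {Cara, Ivy, Kim, Rae, Zed}
… ∩ ⟦new⟧ = {Cara, Ivy, Kim, Rae, Zed} ∩ {Ann, Cara, Ivy, Kim, Lee, Uma, Xiu} = {Cara, Ivy, Kim}
So ⟦new pilot in front of Uma⟧ = {Cara, Ivy, Kim}.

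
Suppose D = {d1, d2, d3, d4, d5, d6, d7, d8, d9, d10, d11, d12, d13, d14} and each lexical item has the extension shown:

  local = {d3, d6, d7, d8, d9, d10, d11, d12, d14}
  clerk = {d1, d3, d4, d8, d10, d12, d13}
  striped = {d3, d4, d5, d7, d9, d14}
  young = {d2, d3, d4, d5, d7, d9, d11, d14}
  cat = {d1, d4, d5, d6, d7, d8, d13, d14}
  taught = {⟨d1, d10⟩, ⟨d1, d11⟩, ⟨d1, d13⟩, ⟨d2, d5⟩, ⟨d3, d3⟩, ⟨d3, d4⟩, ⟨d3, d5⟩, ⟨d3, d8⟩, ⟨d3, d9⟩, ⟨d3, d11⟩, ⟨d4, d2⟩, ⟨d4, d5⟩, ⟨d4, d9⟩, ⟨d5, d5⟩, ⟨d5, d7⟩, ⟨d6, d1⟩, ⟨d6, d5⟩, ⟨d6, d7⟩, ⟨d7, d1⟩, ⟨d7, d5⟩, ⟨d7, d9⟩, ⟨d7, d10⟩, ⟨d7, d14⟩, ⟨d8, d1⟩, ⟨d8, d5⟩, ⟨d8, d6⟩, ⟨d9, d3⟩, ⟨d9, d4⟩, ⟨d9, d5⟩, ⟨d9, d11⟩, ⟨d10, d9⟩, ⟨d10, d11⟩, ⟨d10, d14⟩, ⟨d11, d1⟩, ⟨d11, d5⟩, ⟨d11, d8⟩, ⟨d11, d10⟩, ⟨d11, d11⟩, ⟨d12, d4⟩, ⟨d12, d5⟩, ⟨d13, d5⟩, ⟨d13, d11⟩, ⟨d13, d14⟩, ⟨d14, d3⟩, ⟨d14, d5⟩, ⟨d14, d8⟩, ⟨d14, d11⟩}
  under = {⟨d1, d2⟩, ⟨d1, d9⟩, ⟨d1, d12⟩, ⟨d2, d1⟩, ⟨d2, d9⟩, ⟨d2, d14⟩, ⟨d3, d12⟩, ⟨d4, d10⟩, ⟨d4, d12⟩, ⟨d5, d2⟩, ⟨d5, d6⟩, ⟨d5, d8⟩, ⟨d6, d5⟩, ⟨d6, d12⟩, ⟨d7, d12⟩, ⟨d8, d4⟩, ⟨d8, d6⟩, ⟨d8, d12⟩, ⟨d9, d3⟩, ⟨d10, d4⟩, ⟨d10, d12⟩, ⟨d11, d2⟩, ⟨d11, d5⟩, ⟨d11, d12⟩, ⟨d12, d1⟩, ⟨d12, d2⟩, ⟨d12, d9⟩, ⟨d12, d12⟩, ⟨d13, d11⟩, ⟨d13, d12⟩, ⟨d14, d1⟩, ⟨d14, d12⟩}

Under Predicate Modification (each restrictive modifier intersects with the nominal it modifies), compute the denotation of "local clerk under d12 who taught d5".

⟦under d12⟧ = {x : ⟨x, d12⟩ ∈ ⟦under⟧} = {d1, d3, d4, d6, d7, d8, d10, d11, d12, d13, d14}
⟦who taught d5⟧ = {x : ⟨x, d5⟩ ∈ ⟦taught⟧} = {d2, d3, d4, d5, d6, d7, d8, d9, d11, d12, d13, d14}
⟦clerk⟧ = {d1, d3, d4, d8, d10, d12, d13}
… ∩ ⟦under d12⟧ = {d1, d3, d4, d8, d10, d12, d13} ∩ {d1, d3, d4, d6, d7, d8, d10, d11, d12, d13, d14} = {d1, d3, d4, d8, d10, d12, d13}
… ∩ ⟦who taught d5⟧ = {d1, d3, d4, d8, d10, d12, d13} ∩ {d2, d3, d4, d5, d6, d7, d8, d9, d11, d12, d13, d14} = {d3, d4, d8, d12, d13}
… ∩ ⟦local⟧ = {d3, d4, d8, d12, d13} ∩ {d3, d6, d7, d8, d9, d10, d11, d12, d14} = {d3, d8, d12}
So ⟦local clerk under d12 who taught d5⟧ = {d3, d8, d12}.

{d3, d8, d12}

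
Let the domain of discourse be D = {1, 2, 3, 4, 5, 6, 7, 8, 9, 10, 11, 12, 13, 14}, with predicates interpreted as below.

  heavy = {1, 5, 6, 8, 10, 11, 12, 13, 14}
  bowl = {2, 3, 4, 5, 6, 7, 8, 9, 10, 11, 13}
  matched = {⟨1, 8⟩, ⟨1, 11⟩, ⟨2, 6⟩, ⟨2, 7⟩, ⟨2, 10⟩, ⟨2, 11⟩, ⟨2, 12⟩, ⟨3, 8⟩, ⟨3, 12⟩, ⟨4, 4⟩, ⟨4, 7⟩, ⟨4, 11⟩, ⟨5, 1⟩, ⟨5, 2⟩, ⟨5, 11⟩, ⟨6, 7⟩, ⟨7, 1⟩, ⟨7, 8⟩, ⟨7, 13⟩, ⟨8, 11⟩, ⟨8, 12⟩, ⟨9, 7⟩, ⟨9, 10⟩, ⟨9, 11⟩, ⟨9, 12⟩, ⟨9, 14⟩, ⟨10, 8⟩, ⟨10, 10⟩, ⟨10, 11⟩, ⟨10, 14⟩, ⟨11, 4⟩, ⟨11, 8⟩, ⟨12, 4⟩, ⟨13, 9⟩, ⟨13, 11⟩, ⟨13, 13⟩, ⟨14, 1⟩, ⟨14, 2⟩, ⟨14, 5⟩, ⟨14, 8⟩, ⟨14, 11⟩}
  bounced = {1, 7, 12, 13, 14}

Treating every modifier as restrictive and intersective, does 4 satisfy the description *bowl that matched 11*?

yes

⟦that matched 11⟧ = {x : ⟨x, 11⟩ ∈ ⟦matched⟧} = {1, 2, 4, 5, 8, 9, 10, 13, 14}
⟦bowl⟧ = {2, 3, 4, 5, 6, 7, 8, 9, 10, 11, 13}
… ∩ ⟦that matched 11⟧ = {2, 3, 4, 5, 6, 7, 8, 9, 10, 11, 13} ∩ {1, 2, 4, 5, 8, 9, 10, 13, 14} = {2, 4, 5, 8, 9, 10, 13}
⟦bowl that matched 11⟧ = {2, 4, 5, 8, 9, 10, 13}; 4 ∈ this set.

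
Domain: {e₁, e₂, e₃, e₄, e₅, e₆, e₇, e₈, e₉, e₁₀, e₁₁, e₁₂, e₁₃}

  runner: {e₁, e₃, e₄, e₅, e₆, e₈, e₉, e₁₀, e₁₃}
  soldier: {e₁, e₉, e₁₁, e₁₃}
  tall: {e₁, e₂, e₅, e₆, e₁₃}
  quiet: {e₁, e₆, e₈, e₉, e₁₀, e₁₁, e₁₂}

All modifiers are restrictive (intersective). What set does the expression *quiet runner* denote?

{e₁, e₆, e₈, e₉, e₁₀}

⟦runner⟧ = {e₁, e₃, e₄, e₅, e₆, e₈, e₉, e₁₀, e₁₃}
… ∩ ⟦quiet⟧ = {e₁, e₃, e₄, e₅, e₆, e₈, e₉, e₁₀, e₁₃} ∩ {e₁, e₆, e₈, e₉, e₁₀, e₁₁, e₁₂} = {e₁, e₆, e₈, e₉, e₁₀}
So ⟦quiet runner⟧ = {e₁, e₆, e₈, e₉, e₁₀}.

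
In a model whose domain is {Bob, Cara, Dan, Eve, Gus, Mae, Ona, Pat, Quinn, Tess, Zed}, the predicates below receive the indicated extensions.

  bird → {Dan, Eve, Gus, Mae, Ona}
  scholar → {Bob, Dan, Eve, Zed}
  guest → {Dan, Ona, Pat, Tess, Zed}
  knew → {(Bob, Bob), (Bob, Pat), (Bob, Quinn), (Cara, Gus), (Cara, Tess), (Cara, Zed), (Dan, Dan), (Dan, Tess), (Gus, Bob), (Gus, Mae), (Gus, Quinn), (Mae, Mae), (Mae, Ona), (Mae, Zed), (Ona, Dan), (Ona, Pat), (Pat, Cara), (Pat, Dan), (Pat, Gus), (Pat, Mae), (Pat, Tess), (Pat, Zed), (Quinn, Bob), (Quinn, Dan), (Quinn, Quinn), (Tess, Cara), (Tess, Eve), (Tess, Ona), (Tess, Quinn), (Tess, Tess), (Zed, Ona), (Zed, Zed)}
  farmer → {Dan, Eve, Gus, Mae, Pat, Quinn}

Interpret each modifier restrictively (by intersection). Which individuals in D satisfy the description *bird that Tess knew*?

⟦that Tess knew⟧ = {x : ⟨Tess, x⟩ ∈ ⟦knew⟧} = {Cara, Eve, Ona, Quinn, Tess}
⟦bird⟧ = {Dan, Eve, Gus, Mae, Ona}
… ∩ ⟦that Tess knew⟧ = {Dan, Eve, Gus, Mae, Ona} ∩ {Cara, Eve, Ona, Quinn, Tess} = {Eve, Ona}
So ⟦bird that Tess knew⟧ = {Eve, Ona}.

{Eve, Ona}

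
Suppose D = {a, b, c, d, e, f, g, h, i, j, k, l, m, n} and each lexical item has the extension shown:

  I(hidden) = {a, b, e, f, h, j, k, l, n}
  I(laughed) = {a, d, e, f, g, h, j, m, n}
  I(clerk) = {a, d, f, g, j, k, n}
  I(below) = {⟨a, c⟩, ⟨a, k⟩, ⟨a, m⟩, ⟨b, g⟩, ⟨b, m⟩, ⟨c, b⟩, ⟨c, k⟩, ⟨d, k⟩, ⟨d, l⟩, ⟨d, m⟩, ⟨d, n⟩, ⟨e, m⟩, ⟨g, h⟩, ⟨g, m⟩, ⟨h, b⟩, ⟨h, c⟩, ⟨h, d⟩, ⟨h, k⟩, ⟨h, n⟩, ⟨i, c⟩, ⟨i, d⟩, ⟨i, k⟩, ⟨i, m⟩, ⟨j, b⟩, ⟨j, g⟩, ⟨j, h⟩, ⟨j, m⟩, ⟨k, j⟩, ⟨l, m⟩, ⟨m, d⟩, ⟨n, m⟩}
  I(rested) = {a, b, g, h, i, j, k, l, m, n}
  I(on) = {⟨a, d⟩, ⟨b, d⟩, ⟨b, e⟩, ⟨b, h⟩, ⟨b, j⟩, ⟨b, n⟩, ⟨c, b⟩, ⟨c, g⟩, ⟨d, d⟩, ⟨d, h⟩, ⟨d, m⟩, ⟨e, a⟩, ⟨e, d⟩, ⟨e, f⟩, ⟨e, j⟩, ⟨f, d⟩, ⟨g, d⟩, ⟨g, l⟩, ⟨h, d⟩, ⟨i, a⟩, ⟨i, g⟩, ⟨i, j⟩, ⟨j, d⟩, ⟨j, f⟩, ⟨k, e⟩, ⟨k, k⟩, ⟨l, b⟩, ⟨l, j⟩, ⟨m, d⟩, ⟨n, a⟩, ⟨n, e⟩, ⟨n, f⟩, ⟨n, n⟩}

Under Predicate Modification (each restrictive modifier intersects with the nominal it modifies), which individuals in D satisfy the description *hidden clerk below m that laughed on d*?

⟦below m⟧ = {x : ⟨x, m⟩ ∈ ⟦below⟧} = {a, b, d, e, g, i, j, l, n}
⟦that laughed⟧ = ⟦laughed⟧ = {a, d, e, f, g, h, j, m, n}
⟦on d⟧ = {x : ⟨x, d⟩ ∈ ⟦on⟧} = {a, b, d, e, f, g, h, j, m}
⟦clerk⟧ = {a, d, f, g, j, k, n}
… ∩ ⟦below m⟧ = {a, d, f, g, j, k, n} ∩ {a, b, d, e, g, i, j, l, n} = {a, d, g, j, n}
… ∩ ⟦that laughed⟧ = {a, d, g, j, n} ∩ {a, d, e, f, g, h, j, m, n} = {a, d, g, j, n}
… ∩ ⟦on d⟧ = {a, d, g, j, n} ∩ {a, b, d, e, f, g, h, j, m} = {a, d, g, j}
… ∩ ⟦hidden⟧ = {a, d, g, j} ∩ {a, b, e, f, h, j, k, l, n} = {a, j}
So ⟦hidden clerk below m that laughed on d⟧ = {a, j}.

{a, j}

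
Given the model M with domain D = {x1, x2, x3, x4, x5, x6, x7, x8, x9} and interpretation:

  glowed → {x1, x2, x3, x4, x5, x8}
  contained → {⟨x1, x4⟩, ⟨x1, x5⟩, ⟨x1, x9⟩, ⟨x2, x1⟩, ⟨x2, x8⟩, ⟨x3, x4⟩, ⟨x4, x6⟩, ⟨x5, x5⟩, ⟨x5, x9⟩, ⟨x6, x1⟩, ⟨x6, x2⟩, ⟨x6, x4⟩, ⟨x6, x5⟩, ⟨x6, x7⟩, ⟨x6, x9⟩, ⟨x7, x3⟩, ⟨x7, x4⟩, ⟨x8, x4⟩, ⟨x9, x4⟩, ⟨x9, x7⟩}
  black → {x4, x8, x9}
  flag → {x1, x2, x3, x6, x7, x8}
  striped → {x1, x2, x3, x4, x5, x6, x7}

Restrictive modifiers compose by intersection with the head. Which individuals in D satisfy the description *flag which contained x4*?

⟦which contained x4⟧ = {x : ⟨x, x4⟩ ∈ ⟦contained⟧} = {x1, x3, x6, x7, x8, x9}
⟦flag⟧ = {x1, x2, x3, x6, x7, x8}
… ∩ ⟦which contained x4⟧ = {x1, x2, x3, x6, x7, x8} ∩ {x1, x3, x6, x7, x8, x9} = {x1, x3, x6, x7, x8}
So ⟦flag which contained x4⟧ = {x1, x3, x6, x7, x8}.

{x1, x3, x6, x7, x8}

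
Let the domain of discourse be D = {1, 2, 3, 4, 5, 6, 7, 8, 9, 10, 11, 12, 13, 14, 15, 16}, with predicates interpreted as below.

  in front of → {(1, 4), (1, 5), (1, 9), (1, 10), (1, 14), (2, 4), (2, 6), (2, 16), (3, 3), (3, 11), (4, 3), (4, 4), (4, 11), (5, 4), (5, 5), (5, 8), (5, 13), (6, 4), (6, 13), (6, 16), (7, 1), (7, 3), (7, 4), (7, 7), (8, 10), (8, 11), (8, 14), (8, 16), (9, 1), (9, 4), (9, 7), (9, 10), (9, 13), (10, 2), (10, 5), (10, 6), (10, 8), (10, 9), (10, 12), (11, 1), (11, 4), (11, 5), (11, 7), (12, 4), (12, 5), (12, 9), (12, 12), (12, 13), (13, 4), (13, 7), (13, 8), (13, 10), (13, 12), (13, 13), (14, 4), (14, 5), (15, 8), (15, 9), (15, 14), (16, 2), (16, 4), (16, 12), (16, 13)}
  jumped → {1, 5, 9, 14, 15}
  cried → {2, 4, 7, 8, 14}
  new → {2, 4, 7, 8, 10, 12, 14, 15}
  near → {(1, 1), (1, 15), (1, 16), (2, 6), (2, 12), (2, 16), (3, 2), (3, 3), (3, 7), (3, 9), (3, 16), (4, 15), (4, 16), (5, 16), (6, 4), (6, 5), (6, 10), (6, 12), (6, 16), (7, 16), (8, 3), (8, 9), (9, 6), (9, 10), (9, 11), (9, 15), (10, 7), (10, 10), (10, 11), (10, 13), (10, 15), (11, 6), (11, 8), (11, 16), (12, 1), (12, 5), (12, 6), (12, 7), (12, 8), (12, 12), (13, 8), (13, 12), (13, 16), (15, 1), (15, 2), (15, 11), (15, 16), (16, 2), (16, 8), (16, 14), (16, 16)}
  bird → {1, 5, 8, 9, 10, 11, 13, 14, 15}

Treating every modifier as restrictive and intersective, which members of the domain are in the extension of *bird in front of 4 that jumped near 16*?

{1, 5}

⟦in front of 4⟧ = {x : ⟨x, 4⟩ ∈ ⟦in front of⟧} = {1, 2, 4, 5, 6, 7, 9, 11, 12, 13, 14, 16}
⟦that jumped⟧ = ⟦jumped⟧ = {1, 5, 9, 14, 15}
⟦near 16⟧ = {x : ⟨x, 16⟩ ∈ ⟦near⟧} = {1, 2, 3, 4, 5, 6, 7, 11, 13, 15, 16}
⟦bird⟧ = {1, 5, 8, 9, 10, 11, 13, 14, 15}
… ∩ ⟦in front of 4⟧ = {1, 5, 8, 9, 10, 11, 13, 14, 15} ∩ {1, 2, 4, 5, 6, 7, 9, 11, 12, 13, 14, 16} = {1, 5, 9, 11, 13, 14}
… ∩ ⟦that jumped⟧ = {1, 5, 9, 11, 13, 14} ∩ {1, 5, 9, 14, 15} = {1, 5, 9, 14}
… ∩ ⟦near 16⟧ = {1, 5, 9, 14} ∩ {1, 2, 3, 4, 5, 6, 7, 11, 13, 15, 16} = {1, 5}
So ⟦bird in front of 4 that jumped near 16⟧ = {1, 5}.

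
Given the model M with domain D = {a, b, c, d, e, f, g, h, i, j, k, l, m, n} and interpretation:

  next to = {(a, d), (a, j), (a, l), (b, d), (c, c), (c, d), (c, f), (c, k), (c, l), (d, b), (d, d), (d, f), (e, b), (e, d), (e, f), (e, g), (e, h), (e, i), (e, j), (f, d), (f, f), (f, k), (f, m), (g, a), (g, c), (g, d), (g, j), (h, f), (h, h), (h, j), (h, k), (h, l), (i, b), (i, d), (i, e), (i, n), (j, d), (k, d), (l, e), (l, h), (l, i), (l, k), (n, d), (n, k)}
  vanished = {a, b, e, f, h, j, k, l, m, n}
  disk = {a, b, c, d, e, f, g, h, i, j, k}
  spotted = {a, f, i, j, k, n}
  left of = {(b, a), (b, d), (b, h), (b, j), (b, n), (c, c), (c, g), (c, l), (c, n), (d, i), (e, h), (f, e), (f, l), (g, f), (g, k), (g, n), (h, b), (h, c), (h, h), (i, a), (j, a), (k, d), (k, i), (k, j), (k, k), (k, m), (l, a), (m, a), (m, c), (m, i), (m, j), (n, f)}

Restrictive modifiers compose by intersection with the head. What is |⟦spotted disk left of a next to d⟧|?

⟦left of a⟧ = {x : ⟨x, a⟩ ∈ ⟦left of⟧} = {b, i, j, l, m}
⟦next to d⟧ = {x : ⟨x, d⟩ ∈ ⟦next to⟧} = {a, b, c, d, e, f, g, i, j, k, n}
⟦disk⟧ = {a, b, c, d, e, f, g, h, i, j, k}
… ∩ ⟦left of a⟧ = {a, b, c, d, e, f, g, h, i, j, k} ∩ {b, i, j, l, m} = {b, i, j}
… ∩ ⟦next to d⟧ = {b, i, j} ∩ {a, b, c, d, e, f, g, i, j, k, n} = {b, i, j}
… ∩ ⟦spotted⟧ = {b, i, j} ∩ {a, f, i, j, k, n} = {i, j}
⟦spotted disk left of a next to d⟧ = {i, j}, so the cardinality is 2.

2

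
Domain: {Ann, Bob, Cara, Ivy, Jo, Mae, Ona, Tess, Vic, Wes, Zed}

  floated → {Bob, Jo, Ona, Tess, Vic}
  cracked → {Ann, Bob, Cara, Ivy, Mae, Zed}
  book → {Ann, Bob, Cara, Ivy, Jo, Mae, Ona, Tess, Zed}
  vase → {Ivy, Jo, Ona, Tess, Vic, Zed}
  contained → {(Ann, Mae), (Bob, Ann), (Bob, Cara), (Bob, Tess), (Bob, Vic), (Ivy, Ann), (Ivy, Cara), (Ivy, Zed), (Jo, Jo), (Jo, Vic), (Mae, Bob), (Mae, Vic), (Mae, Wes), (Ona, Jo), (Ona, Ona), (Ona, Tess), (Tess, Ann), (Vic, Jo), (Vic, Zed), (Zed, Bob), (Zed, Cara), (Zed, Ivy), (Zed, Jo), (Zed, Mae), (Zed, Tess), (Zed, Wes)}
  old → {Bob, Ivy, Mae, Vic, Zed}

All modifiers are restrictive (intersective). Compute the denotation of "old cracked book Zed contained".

{Bob, Ivy, Mae}

⟦Zed contained⟧ = {x : ⟨Zed, x⟩ ∈ ⟦contained⟧} = {Bob, Cara, Ivy, Jo, Mae, Tess, Wes}
⟦book⟧ = {Ann, Bob, Cara, Ivy, Jo, Mae, Ona, Tess, Zed}
… ∩ ⟦Zed contained⟧ = {Ann, Bob, Cara, Ivy, Jo, Mae, Ona, Tess, Zed} ∩ {Bob, Cara, Ivy, Jo, Mae, Tess, Wes} = {Bob, Cara, Ivy, Jo, Mae, Tess}
… ∩ ⟦old⟧ = {Bob, Cara, Ivy, Jo, Mae, Tess} ∩ {Bob, Ivy, Mae, Vic, Zed} = {Bob, Ivy, Mae}
… ∩ ⟦cracked⟧ = {Bob, Ivy, Mae} ∩ {Ann, Bob, Cara, Ivy, Mae, Zed} = {Bob, Ivy, Mae}
So ⟦old cracked book Zed contained⟧ = {Bob, Ivy, Mae}.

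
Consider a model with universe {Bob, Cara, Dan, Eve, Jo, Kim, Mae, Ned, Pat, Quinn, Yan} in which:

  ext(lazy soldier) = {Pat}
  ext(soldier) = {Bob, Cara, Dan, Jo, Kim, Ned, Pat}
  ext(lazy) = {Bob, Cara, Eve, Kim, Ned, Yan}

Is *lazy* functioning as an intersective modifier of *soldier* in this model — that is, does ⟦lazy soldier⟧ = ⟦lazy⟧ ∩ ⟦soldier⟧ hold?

no

⟦lazy⟧ ∩ ⟦soldier⟧ = {Bob, Cara, Eve, Kim, Ned, Yan} ∩ {Bob, Cara, Dan, Jo, Kim, Ned, Pat} = {Bob, Cara, Kim, Ned}
Observed ⟦lazy soldier⟧ = {Pat}.
These differ, so the modifier is not intersective in this model.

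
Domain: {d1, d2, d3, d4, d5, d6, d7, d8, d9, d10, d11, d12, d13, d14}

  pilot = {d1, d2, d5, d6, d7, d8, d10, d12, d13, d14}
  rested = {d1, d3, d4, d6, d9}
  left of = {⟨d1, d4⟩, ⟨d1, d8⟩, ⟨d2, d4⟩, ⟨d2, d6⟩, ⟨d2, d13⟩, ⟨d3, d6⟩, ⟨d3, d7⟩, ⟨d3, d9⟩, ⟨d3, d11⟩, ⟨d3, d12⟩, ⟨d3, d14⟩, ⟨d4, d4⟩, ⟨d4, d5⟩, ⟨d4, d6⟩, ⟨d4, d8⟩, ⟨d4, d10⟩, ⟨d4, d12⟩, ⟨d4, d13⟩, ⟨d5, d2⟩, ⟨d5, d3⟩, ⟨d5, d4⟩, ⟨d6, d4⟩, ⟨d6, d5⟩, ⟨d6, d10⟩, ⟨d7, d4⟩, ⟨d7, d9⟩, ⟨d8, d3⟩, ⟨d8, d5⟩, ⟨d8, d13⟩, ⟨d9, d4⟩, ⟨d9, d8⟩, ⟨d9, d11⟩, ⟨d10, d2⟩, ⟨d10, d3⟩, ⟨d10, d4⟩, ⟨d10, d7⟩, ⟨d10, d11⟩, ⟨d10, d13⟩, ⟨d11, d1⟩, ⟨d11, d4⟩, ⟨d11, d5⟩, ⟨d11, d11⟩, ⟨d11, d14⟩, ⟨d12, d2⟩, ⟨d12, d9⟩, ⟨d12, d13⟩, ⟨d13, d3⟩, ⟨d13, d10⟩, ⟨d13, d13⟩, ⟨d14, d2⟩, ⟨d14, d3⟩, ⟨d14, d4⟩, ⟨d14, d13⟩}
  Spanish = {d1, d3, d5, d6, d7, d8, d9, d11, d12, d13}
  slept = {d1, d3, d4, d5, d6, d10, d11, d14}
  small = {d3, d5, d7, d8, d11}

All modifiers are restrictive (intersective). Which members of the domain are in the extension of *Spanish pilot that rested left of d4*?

{d1, d6}

⟦that rested⟧ = ⟦rested⟧ = {d1, d3, d4, d6, d9}
⟦left of d4⟧ = {x : ⟨x, d4⟩ ∈ ⟦left of⟧} = {d1, d2, d4, d5, d6, d7, d9, d10, d11, d14}
⟦pilot⟧ = {d1, d2, d5, d6, d7, d8, d10, d12, d13, d14}
… ∩ ⟦that rested⟧ = {d1, d2, d5, d6, d7, d8, d10, d12, d13, d14} ∩ {d1, d3, d4, d6, d9} = {d1, d6}
… ∩ ⟦left of d4⟧ = {d1, d6} ∩ {d1, d2, d4, d5, d6, d7, d9, d10, d11, d14} = {d1, d6}
… ∩ ⟦Spanish⟧ = {d1, d6} ∩ {d1, d3, d5, d6, d7, d8, d9, d11, d12, d13} = {d1, d6}
So ⟦Spanish pilot that rested left of d4⟧ = {d1, d6}.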